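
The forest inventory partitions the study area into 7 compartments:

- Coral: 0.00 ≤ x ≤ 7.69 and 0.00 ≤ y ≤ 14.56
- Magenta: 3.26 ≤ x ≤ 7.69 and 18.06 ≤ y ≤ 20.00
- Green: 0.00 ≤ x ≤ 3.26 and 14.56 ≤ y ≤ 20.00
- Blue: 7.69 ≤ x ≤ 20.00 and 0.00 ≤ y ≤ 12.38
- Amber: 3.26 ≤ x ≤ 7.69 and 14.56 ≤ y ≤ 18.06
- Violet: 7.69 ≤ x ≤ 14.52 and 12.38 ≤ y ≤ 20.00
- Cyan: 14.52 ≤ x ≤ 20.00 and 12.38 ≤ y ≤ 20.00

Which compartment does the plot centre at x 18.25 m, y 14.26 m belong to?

The point has x = 18.25 and y = 14.26.
Only Cyan satisfies 14.52 ≤ x ≤ 20.00 and 12.38 ≤ y ≤ 20.00.

Cyan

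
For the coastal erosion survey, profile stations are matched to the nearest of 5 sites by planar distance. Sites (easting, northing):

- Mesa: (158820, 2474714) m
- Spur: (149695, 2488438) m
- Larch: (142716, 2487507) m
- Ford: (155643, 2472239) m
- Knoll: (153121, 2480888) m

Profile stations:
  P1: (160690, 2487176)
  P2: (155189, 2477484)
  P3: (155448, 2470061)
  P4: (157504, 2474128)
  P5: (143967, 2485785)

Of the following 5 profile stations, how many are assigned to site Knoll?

2

P1 → Knoll
P2 → Knoll
P3 → Ford
P4 → Mesa
P5 → Larch
2 of the 5 go to Knoll.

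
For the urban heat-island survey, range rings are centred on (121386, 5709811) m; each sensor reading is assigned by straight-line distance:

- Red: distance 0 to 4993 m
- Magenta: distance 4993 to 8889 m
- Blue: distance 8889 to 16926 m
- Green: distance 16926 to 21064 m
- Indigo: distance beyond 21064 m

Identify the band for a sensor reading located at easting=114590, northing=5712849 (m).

Distance = √((114590−121386)² + (5712849−5709811)²) = √(46185616.000 + 9229444.000) = 7444.129 m.
4993 ≤ 7444.129 < 8889 → Magenta.

Magenta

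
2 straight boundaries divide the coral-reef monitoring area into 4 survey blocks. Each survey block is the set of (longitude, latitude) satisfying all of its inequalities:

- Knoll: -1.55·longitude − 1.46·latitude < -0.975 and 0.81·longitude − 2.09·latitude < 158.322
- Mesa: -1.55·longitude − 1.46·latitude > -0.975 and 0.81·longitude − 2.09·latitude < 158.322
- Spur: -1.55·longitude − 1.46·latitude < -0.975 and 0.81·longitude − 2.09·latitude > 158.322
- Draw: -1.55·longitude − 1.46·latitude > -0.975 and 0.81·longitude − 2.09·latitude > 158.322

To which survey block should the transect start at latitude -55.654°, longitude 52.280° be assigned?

Draw

-1.55·52.280 − 1.46·-55.654 = 0.221, which is > -0.975
0.81·52.280 − 2.09·-55.654 = 158.664, which is > 158.322
This sign pattern matches Draw.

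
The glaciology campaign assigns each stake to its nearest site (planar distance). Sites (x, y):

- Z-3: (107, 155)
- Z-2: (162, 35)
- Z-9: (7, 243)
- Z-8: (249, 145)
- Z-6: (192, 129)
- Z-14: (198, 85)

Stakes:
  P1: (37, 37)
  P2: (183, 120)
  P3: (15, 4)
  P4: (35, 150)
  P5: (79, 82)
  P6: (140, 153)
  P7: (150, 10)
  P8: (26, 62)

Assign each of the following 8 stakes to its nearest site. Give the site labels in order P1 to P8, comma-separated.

Z-2, Z-6, Z-2, Z-3, Z-3, Z-3, Z-2, Z-3

P1 → Z-2 (d²=15629.00)
P2 → Z-6 (d²=162.00)
P3 → Z-2 (d²=22570.00)
P4 → Z-3 (d²=5209.00)
P5 → Z-3 (d²=6113.00)
P6 → Z-3 (d²=1093.00)
P7 → Z-2 (d²=769.00)
P8 → Z-3 (d²=15210.00)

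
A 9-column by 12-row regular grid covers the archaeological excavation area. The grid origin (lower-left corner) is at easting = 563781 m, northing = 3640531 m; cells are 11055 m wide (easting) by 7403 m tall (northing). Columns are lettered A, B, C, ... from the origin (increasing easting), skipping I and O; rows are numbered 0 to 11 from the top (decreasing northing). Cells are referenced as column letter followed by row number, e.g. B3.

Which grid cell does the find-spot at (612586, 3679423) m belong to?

E6

Column index: ⌊(612586 − 563781) / 11055⌋ = ⌊4.415⌋ = 4 → column E
Row offset from origin: ⌊(3679423 − 3640531) / 7403⌋ = ⌊5.254⌋ = 5 → row 6 (counted from top)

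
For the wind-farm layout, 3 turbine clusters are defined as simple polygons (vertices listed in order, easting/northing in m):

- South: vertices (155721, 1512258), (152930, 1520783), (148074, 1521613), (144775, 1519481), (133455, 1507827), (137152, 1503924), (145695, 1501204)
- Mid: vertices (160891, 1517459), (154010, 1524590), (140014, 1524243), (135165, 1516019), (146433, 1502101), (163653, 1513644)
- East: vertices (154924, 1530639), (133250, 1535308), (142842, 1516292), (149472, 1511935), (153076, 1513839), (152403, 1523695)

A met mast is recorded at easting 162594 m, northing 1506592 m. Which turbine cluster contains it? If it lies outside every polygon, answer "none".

Cast a ray rightward from (162594, 1506592). For each polygon, the edges (by vertex number in listed order) whose endpoints lie on opposite sides of northing = 1506592, where each meets that height, and whether that is right or left of the point:
South: 5–6 at easting≈134624.8 (left), 7–1 at easting≈150581.9 (left) → 0 crossings.
Mid: 4–5 at easting≈142797.1 (left), 5–6 at easting≈153132.7 (left) → 0 crossings.
East: no edge straddles that height → 0 crossings.
All counts are even, so the point lies outside every listed polygon.

none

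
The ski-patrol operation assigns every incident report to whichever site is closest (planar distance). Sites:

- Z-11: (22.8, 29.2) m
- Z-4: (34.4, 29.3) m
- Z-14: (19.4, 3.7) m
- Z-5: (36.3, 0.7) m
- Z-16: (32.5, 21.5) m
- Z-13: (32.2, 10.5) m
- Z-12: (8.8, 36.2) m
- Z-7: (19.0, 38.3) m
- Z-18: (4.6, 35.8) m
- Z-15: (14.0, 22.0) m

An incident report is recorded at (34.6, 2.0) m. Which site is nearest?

Squared distances to each site:
Z-11: 879.080; Z-4: 745.330; Z-14: 233.930; Z-5: 4.580; Z-16: 384.660; Z-13: 78.010; Z-12: 1835.280; Z-7: 1561.050; Z-18: 2042.440; Z-15: 824.360.
Minimum at Z-5.

Z-5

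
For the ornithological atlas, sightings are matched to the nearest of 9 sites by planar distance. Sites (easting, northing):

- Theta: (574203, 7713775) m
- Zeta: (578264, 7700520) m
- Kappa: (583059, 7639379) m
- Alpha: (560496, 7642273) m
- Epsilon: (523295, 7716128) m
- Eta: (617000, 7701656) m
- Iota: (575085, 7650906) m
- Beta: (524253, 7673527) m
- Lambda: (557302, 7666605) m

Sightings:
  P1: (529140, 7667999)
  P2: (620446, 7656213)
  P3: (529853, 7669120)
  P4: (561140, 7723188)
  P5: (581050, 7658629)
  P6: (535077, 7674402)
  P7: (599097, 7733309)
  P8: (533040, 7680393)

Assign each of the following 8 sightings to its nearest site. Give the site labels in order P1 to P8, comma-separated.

P1 → Beta (d²=54441553.00)
P2 → Kappa (d²=1681171325.00)
P3 → Beta (d²=50781649.00)
P4 → Theta (d²=259246538.00)
P5 → Iota (d²=95225954.00)
P6 → Beta (d²=117924601.00)
P7 → Theta (d²=1001288392.00)
P8 → Beta (d²=124353325.00)

Beta, Kappa, Beta, Theta, Iota, Beta, Theta, Beta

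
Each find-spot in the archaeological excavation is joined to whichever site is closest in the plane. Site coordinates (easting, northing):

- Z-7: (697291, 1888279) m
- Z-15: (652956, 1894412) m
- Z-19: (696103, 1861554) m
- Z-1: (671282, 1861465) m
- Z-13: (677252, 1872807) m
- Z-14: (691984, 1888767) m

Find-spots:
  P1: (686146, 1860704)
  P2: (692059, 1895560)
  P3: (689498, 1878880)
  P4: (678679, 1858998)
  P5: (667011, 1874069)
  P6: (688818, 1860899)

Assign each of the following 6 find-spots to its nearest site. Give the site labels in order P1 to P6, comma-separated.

Z-19, Z-14, Z-14, Z-1, Z-13, Z-19

P1 → Z-19 (d²=99864349.00)
P2 → Z-14 (d²=46150474.00)
P3 → Z-14 (d²=103932965.00)
P4 → Z-1 (d²=60801698.00)
P5 → Z-13 (d²=106470725.00)
P6 → Z-19 (d²=53500250.00)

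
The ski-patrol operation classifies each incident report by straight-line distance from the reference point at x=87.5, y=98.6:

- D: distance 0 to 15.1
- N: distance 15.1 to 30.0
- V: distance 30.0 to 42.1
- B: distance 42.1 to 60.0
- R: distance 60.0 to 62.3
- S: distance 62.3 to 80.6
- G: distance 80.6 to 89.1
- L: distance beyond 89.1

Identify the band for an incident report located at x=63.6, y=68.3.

V

Distance = √((63.6−87.5)² + (68.3−98.6)²) = √(571.210 + 918.090) = 38.591.
30.0 ≤ 38.591 < 42.1 → V.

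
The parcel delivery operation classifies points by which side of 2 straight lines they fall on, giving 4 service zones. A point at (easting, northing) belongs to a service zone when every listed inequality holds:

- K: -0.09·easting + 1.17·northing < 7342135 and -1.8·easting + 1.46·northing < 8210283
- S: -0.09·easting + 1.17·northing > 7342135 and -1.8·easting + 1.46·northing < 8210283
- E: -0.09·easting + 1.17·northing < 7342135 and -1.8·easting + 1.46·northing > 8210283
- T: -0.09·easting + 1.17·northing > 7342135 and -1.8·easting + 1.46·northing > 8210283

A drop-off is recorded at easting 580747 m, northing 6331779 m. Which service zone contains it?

S

-0.09·580747 + 1.17·6331779 = 7355914.200, which is > 7342135
-1.8·580747 + 1.46·6331779 = 8199052.740, which is < 8210283
This sign pattern matches S.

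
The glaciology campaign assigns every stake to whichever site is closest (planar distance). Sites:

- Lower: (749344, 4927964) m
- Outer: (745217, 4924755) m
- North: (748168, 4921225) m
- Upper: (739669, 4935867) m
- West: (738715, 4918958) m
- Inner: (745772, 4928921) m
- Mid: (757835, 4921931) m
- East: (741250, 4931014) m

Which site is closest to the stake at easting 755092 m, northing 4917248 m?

Mid

Squared distances to each site:
Lower: 147872160.000; Outer: 153870674.000; North: 63758305.000; Upper: 584536090.000; West: 271130229.000; Inner: 223121329.000; Mid: 29454538.000; East: 381103720.000.
Minimum at Mid.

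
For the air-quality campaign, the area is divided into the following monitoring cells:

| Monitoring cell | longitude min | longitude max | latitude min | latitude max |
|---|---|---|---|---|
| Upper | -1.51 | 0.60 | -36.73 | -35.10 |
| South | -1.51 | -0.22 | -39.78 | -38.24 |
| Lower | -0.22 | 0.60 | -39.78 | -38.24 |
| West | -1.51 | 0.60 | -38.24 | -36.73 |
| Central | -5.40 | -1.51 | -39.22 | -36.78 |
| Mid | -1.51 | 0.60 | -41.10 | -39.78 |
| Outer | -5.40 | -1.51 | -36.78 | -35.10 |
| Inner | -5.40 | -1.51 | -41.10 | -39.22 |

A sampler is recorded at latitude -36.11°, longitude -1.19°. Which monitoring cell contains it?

Upper

The point has longitude = -1.19 and latitude = -36.11.
Only Upper satisfies -1.51 ≤ longitude ≤ 0.60 and -36.73 ≤ latitude ≤ -35.10.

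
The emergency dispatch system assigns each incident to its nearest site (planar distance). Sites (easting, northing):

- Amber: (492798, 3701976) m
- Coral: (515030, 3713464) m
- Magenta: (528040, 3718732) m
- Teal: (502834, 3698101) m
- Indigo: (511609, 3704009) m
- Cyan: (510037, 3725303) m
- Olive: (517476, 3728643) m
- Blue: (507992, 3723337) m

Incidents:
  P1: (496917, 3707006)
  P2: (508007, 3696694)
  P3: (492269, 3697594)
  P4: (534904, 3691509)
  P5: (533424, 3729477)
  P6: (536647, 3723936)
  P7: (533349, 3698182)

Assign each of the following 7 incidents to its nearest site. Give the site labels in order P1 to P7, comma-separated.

P1 → Amber (d²=42267061.00)
P2 → Teal (d²=28739578.00)
P3 → Amber (d²=19481765.00)
P4 → Indigo (d²=698907025.00)
P5 → Magenta (d²=144442481.00)
P6 → Magenta (d²=101162065.00)
P7 → Magenta (d²=450487981.00)

Amber, Teal, Amber, Indigo, Magenta, Magenta, Magenta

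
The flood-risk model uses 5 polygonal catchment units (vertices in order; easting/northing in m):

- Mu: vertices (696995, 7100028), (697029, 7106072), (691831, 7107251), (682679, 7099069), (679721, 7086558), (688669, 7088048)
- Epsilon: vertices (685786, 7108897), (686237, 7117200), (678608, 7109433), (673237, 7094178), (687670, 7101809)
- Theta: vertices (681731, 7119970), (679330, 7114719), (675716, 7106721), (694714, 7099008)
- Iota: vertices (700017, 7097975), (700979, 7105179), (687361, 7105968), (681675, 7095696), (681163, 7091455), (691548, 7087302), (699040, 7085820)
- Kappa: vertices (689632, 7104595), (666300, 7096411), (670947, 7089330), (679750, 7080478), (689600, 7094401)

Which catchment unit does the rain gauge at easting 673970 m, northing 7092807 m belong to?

Cast a ray rightward from (673970, 7092807). For each polygon, the edges (by vertex number in listed order) whose endpoints lie on opposite sides of northing = 7092807, where each meets that height, and whether that is right or left of the point:
Mu: 4–5 at easting≈681198.5 (right), 6–1 at easting≈691976.5 (right) → 2 crossings.
Epsilon: no edge straddles that height → 0 crossings.
Theta: no edge straddles that height → 0 crossings.
Iota: 4–5 at easting≈681326.2 (right), 7–1 at easting≈699601.6 (right) → 2 crossings.
Kappa: 2–3 at easting≈668665.2 (left), 4–5 at easting≈688472.3 (right) → 1 crossing.
Only Kappa has an odd count, so the point is inside Kappa.

Kappa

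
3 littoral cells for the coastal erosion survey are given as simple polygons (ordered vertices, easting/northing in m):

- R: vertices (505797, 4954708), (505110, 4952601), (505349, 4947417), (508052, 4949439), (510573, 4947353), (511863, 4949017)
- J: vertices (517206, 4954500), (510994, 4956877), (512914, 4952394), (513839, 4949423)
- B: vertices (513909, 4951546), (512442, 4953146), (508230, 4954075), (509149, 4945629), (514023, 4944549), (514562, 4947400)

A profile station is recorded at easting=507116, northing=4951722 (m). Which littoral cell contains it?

R

Cast a ray rightward from (507116, 4951722). For each polygon, the edges (by vertex number in listed order) whose endpoints lie on opposite sides of northing = 4951722, where each meets that height, and whether that is right or left of the point:
R: 2–3 at easting≈505150.5 (left), 6–1 at easting≈508979.8 (right) → 1 crossing.
J: 3–4 at easting≈513123.2 (right), 4–1 at easting≈515363.7 (right) → 2 crossings.
B: 1–2 at easting≈513747.6 (right), 3–4 at easting≈508486.0 (right) → 2 crossings.
Only R has an odd count, so the point is inside R.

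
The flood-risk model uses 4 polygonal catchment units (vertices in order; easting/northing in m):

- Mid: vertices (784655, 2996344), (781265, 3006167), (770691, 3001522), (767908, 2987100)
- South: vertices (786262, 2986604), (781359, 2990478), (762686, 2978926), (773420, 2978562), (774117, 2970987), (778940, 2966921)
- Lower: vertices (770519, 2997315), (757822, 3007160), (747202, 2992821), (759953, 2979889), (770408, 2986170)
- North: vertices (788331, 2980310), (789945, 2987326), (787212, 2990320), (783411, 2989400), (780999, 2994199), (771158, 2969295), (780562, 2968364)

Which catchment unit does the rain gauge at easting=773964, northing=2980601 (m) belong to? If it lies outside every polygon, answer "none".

South

Cast a ray rightward from (773964, 2980601). For each polygon, the edges (by vertex number in listed order) whose endpoints lie on opposite sides of northing = 2980601, where each meets that height, and whether that is right or left of the point:
Mid: no edge straddles that height → 0 crossings.
South: 2–3 at easting≈765393.5 (left), 6–1 at easting≈784028.9 (right) → 1 crossing.
Lower: 3–4 at easting≈759251.0 (left), 4–5 at easting≈761138.2 (left) → 0 crossings.
North: 1–2 at easting≈788397.9 (right), 5–6 at easting≈775625.6 (right) → 2 crossings.
Only South has an odd count, so the point is inside South.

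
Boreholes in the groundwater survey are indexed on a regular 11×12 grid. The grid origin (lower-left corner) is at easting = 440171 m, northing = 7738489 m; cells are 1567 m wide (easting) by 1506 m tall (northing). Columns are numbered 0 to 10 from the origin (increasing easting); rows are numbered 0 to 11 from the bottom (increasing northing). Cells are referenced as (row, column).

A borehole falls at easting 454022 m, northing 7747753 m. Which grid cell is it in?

(6, 8)

Column index: ⌊(454022 − 440171) / 1567⌋ = ⌊8.839⌋ = 8
Row offset from origin: ⌊(7747753 − 7738489) / 1506⌋ = ⌊6.151⌋ = 6 → row 6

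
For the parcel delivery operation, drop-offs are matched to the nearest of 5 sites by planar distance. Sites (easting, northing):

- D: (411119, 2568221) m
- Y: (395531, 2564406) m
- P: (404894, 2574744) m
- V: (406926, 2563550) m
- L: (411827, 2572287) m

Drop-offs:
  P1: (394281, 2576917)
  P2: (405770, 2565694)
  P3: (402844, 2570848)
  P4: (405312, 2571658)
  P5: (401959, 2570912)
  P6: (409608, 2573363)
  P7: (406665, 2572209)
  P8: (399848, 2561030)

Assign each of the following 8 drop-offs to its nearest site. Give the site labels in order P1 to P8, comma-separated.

P1 → P (d²=117357698.00)
P2 → V (d²=5933072.00)
P3 → P (d²=19381316.00)
P4 → P (d²=9698120.00)
P5 → P (d²=23298449.00)
P6 → L (d²=6081737.00)
P7 → P (d²=9562666.00)
P8 → Y (d²=30033865.00)

P, V, P, P, P, L, P, Y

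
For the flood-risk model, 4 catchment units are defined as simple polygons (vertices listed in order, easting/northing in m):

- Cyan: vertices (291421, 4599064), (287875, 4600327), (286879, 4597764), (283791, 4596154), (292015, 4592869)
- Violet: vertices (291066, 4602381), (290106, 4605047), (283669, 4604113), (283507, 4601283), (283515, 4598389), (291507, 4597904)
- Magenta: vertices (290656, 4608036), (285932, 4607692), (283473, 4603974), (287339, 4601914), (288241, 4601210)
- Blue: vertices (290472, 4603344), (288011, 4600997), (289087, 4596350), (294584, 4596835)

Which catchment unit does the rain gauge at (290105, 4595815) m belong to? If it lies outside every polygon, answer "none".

Cyan

Cast a ray rightward from (290105, 4595815). For each polygon, the edges (by vertex number in listed order) whose endpoints lie on opposite sides of northing = 4595815, where each meets that height, and whether that is right or left of the point:
Cyan: 4–5 at easting≈284639.7 (left), 5–1 at easting≈291732.5 (right) → 1 crossing.
Violet: no edge straddles that height → 0 crossings.
Magenta: no edge straddles that height → 0 crossings.
Blue: no edge straddles that height → 0 crossings.
Only Cyan has an odd count, so the point is inside Cyan.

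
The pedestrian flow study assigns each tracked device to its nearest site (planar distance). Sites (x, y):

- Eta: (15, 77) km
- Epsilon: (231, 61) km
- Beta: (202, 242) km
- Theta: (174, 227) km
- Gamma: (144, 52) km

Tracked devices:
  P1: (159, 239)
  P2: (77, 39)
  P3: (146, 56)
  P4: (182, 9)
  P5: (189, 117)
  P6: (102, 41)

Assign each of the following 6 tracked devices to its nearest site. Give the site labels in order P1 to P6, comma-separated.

Theta, Gamma, Gamma, Gamma, Epsilon, Gamma

P1 → Theta (d²=369.00)
P2 → Gamma (d²=4658.00)
P3 → Gamma (d²=20.00)
P4 → Gamma (d²=3293.00)
P5 → Epsilon (d²=4900.00)
P6 → Gamma (d²=1885.00)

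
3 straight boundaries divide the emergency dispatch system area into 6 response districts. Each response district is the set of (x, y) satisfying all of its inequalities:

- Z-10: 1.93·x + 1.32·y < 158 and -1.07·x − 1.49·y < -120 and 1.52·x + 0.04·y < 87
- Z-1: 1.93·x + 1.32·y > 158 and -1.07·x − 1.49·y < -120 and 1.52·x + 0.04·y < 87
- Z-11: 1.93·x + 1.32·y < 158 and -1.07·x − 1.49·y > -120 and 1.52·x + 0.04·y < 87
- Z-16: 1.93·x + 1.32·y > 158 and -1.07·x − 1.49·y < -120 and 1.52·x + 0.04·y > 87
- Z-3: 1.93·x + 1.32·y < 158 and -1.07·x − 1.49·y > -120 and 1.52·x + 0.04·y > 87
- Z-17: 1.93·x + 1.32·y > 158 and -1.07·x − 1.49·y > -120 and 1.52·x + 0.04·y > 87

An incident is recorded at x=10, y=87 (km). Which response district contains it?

Z-10

1.93·10 + 1.32·87 = 134.140, which is < 158
-1.07·10 − 1.49·87 = -140.330, which is < -120
1.52·10 + 0.04·87 = 18.680, which is < 87
This sign pattern matches Z-10.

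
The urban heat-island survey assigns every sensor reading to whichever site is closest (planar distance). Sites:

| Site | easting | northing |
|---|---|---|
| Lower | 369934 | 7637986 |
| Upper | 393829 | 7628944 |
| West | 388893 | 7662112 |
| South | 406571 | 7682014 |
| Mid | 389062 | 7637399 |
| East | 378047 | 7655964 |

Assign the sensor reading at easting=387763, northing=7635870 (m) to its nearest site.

Squared distances to each site:
Lower: 322350697.000; Upper: 84765832.000; West: 689919464.000; South: 2483009600.000; Mid: 4025242.000; East: 498169492.000.
Minimum at Mid.

Mid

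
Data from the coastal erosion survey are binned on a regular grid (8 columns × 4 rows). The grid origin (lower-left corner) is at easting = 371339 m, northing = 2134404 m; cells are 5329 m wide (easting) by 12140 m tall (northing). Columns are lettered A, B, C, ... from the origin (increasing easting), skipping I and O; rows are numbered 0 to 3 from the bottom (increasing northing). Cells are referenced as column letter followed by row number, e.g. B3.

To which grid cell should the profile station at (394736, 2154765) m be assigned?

Column index: ⌊(394736 − 371339) / 5329⌋ = ⌊4.391⌋ = 4 → column E
Row offset from origin: ⌊(2154765 − 2134404) / 12140⌋ = ⌊1.677⌋ = 1 → row 1

E1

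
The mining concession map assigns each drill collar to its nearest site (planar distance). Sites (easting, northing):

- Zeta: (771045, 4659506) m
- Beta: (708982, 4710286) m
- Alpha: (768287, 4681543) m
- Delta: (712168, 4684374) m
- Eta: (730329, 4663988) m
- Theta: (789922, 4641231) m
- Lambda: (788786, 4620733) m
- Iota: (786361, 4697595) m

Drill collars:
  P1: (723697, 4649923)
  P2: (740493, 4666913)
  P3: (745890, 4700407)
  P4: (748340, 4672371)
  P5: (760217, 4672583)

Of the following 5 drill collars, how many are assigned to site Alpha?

P1 → Eta
P2 → Eta
P3 → Alpha
P4 → Eta
P5 → Alpha
2 of the 5 go to Alpha.

2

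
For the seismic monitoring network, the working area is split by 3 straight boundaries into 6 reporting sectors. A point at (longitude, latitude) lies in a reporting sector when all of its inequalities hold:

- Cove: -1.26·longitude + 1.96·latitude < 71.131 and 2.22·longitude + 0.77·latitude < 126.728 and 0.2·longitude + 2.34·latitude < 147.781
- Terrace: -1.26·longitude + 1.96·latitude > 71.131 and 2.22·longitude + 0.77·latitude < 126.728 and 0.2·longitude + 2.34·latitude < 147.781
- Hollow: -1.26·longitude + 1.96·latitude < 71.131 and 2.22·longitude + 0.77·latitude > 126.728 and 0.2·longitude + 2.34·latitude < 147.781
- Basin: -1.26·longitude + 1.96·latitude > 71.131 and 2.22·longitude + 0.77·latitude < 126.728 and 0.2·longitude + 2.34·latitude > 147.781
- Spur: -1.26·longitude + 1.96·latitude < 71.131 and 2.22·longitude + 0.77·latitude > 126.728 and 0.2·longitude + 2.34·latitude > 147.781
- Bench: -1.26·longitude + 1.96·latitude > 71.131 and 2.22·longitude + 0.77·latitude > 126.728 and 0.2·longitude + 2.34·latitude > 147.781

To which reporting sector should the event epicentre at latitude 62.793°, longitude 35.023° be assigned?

Basin

-1.26·35.023 + 1.96·62.793 = 78.945, which is > 71.131
2.22·35.023 + 0.77·62.793 = 126.102, which is < 126.728
0.2·35.023 + 2.34·62.793 = 153.940, which is > 147.781
This sign pattern matches Basin.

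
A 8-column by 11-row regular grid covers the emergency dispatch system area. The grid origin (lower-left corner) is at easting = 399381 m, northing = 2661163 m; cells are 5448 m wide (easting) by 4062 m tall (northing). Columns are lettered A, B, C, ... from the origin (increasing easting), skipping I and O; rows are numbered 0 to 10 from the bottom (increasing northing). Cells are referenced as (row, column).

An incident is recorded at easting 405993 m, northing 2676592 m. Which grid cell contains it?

(3, B)

Column index: ⌊(405993 − 399381) / 5448⌋ = ⌊1.214⌋ = 1 → column B
Row offset from origin: ⌊(2676592 − 2661163) / 4062⌋ = ⌊3.798⌋ = 3 → row 3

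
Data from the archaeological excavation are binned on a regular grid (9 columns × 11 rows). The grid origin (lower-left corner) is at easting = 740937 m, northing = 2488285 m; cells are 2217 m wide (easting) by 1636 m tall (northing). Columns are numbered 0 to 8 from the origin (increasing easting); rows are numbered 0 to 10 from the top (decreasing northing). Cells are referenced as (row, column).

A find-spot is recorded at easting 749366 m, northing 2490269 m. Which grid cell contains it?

Column index: ⌊(749366 − 740937) / 2217⌋ = ⌊3.802⌋ = 3
Row offset from origin: ⌊(2490269 − 2488285) / 1636⌋ = ⌊1.213⌋ = 1 → row 9 (counted from top)

(9, 3)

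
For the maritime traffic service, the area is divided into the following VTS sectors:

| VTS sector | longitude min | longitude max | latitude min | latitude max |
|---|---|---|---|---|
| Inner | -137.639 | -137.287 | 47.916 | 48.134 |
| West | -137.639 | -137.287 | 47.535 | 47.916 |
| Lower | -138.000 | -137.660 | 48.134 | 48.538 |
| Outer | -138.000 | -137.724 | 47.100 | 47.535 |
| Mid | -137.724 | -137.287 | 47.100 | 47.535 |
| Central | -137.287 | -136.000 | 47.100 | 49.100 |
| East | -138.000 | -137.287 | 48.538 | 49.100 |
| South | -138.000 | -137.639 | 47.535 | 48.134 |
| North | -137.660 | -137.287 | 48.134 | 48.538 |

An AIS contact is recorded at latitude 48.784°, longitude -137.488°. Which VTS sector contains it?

East

The point has longitude = -137.488 and latitude = 48.784.
Only East satisfies -138.000 ≤ longitude ≤ -137.287 and 48.538 ≤ latitude ≤ 49.100.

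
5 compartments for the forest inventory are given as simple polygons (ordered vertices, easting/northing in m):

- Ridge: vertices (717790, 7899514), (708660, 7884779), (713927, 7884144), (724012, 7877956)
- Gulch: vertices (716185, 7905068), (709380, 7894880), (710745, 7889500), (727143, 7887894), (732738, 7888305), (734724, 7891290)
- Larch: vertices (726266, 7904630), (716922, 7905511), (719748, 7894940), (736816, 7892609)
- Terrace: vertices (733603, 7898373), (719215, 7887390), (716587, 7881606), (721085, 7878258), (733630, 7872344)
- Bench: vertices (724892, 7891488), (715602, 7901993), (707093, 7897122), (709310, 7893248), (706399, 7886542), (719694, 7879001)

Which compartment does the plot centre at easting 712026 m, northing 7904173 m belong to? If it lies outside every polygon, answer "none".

none

Cast a ray rightward from (712026, 7904173). For each polygon, the edges (by vertex number in listed order) whose endpoints lie on opposite sides of northing = 7904173, where each meets that height, and whether that is right or left of the point:
Ridge: no edge straddles that height → 0 crossings.
Gulch: 1–2 at easting≈715587.2 (right), 6–1 at easting≈717389.3 (right) → 2 crossings.
Larch: 2–3 at easting≈717279.7 (right), 4–1 at easting≈726667.1 (right) → 2 crossings.
Terrace: no edge straddles that height → 0 crossings.
Bench: no edge straddles that height → 0 crossings.
All counts are even, so the point lies outside every listed polygon.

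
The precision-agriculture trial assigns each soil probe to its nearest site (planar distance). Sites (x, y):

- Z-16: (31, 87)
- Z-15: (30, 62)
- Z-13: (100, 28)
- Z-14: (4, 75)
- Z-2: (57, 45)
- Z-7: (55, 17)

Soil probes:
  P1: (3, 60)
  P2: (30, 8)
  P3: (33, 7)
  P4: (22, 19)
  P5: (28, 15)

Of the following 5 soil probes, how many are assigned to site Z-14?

1

P1 → Z-14
P2 → Z-7
P3 → Z-7
P4 → Z-7
P5 → Z-7
1 of the 5 goes to Z-14.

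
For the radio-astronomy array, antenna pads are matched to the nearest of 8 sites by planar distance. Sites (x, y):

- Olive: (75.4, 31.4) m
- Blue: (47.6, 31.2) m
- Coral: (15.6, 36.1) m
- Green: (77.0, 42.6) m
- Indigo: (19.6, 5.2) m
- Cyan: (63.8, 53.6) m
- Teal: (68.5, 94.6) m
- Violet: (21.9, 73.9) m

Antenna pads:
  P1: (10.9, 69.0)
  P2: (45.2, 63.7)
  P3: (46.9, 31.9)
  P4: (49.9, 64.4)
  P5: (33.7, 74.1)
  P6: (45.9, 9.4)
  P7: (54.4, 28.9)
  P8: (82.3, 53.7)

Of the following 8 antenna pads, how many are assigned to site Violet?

2

P1 → Violet
P2 → Cyan
P3 → Blue
P4 → Cyan
P5 → Violet
P6 → Blue
P7 → Blue
P8 → Green
2 of the 8 go to Violet.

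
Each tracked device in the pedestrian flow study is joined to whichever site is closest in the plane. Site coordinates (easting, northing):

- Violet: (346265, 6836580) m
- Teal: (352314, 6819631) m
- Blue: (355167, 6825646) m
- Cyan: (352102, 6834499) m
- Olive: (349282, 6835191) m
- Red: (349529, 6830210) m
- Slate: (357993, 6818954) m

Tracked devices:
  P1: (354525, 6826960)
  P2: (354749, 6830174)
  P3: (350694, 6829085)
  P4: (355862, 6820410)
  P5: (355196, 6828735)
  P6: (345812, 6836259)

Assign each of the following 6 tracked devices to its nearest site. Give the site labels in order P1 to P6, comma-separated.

Blue, Blue, Red, Slate, Blue, Violet

P1 → Blue (d²=2138760.00)
P2 → Blue (d²=20677508.00)
P3 → Red (d²=2622850.00)
P4 → Slate (d²=6661097.00)
P5 → Blue (d²=9542762.00)
P6 → Violet (d²=308250.00)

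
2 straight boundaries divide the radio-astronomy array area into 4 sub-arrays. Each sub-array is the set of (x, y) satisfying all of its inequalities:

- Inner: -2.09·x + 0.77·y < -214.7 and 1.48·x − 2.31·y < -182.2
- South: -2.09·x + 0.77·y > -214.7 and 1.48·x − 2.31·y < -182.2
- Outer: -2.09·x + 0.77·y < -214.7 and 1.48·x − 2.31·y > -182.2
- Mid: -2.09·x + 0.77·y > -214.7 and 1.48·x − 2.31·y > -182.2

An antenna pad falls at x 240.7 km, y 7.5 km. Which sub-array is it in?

-2.09·240.7 + 0.77·7.5 = -497.288, which is < -214.7
1.48·240.7 − 2.31·7.5 = 338.911, which is > -182.2
This sign pattern matches Outer.

Outer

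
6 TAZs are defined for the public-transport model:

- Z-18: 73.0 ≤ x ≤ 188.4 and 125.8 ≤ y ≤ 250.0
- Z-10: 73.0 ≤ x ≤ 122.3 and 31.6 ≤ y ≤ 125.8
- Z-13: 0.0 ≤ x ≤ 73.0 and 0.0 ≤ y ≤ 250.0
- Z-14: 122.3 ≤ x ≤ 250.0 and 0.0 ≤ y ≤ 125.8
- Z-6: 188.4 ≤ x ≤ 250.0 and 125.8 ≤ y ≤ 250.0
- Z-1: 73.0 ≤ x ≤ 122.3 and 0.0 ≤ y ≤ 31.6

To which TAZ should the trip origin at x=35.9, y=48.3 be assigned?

Z-13

The point has x = 35.9 and y = 48.3.
Only Z-13 satisfies 0.0 ≤ x ≤ 73.0 and 0.0 ≤ y ≤ 250.0.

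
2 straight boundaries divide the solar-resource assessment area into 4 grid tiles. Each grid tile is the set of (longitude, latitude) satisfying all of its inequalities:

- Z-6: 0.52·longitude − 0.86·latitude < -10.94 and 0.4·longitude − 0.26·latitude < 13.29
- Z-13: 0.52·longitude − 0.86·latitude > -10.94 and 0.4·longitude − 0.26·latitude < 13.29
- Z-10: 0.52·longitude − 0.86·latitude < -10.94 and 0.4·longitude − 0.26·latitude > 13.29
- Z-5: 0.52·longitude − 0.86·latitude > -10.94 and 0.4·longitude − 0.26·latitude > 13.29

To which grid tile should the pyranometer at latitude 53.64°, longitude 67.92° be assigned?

0.52·67.92 − 0.86·53.64 = -10.812, which is > -10.94
0.4·67.92 − 0.26·53.64 = 13.222, which is < 13.29
This sign pattern matches Z-13.

Z-13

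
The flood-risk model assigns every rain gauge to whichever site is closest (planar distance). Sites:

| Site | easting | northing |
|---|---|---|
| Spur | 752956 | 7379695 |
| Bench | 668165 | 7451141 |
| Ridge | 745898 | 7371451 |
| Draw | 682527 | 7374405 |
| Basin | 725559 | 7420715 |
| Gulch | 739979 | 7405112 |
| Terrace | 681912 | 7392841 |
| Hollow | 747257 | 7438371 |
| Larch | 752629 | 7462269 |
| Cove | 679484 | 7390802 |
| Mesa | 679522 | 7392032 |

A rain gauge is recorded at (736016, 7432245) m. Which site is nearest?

Hollow

Squared distances to each site:
Spur: 3048466100.000; Bench: 4960817017.000; Ridge: 3793564360.000; Draw: 6206538721.000; Basin: 242289749.000; Gulch: 751905058.000; Terrace: 4479918032.000; Hollow: 163887957.000; Larch: 1177432345.000; Cove: 4913389273.000; Mesa: 4808657405.000.
Minimum at Hollow.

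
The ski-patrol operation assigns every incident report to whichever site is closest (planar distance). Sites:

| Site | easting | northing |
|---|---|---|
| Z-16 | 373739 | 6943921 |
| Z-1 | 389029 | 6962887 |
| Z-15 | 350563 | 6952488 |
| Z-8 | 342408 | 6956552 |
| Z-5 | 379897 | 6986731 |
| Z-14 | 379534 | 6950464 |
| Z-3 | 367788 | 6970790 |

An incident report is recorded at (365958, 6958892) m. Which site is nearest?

Squared distances to each site:
Z-16: 284674802.000; Z-1: 548231066.000; Z-15: 278017241.000; Z-8: 560078100.000; Z-5: 969305642.000; Z-14: 255338960.000; Z-3: 144911304.000.
Minimum at Z-3.

Z-3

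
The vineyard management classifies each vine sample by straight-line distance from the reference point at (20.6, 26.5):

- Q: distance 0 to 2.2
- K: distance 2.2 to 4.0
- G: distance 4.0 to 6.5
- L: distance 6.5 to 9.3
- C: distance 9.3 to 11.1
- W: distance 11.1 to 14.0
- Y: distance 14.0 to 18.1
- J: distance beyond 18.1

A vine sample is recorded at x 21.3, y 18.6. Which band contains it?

L

Distance = √((21.3−20.6)² + (18.6−26.5)²) = √(0.490 + 62.410) = 7.931.
6.5 ≤ 7.931 < 9.3 → L.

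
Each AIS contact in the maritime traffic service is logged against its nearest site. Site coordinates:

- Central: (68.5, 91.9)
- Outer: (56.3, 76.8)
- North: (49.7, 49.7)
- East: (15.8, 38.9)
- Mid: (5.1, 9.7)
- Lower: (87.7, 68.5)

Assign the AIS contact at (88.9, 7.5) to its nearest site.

Squared distances to each site:
Central: 7539.520; Outer: 5865.250; North: 3317.480; East: 6329.570; Mid: 7027.280; Lower: 3722.440.
Minimum at North.

North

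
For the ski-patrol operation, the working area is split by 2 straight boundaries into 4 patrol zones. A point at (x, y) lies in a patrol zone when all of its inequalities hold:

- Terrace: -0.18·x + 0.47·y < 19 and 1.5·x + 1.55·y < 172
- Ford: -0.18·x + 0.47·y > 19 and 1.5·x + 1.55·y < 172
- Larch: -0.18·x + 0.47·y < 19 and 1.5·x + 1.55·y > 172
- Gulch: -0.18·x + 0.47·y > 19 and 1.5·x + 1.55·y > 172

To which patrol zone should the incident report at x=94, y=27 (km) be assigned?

-0.18·94 + 0.47·27 = -4.230, which is < 19
1.5·94 + 1.55·27 = 182.850, which is > 172
This sign pattern matches Larch.

Larch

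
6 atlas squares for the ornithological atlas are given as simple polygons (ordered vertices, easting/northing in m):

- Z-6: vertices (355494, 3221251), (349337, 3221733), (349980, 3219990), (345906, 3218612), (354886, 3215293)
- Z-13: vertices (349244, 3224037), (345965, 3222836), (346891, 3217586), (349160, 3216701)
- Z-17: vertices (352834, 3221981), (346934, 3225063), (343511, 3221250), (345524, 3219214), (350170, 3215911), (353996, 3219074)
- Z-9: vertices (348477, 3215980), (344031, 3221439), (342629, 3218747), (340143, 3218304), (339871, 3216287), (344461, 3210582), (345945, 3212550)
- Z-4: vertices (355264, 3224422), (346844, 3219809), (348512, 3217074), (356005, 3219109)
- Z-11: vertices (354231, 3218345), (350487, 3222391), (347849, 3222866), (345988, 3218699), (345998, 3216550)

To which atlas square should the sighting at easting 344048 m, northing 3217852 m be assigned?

Cast a ray rightward from (344048, 3217852). For each polygon, the edges (by vertex number in listed order) whose endpoints lie on opposite sides of northing = 3217852, where each meets that height, and whether that is right or left of the point:
Z-6: 4–5 at easting≈347962.3 (right), 5–1 at easting≈355147.1 (right) → 2 crossings.
Z-13: 2–3 at easting≈346844.1 (right), 4–1 at easting≈349173.2 (right) → 2 crossings.
Z-17: 4–5 at easting≈347439.8 (right), 5–6 at easting≈352517.9 (right) → 2 crossings.
Z-9: 1–2 at easting≈346952.4 (right), 4–5 at easting≈340082.0 (left) → 1 crossing.
Z-4: 2–3 at easting≈348037.5 (right), 3–4 at easting≈351376.6 (right) → 2 crossings.
Z-11: 4–5 at easting≈345991.9 (right), 5–1 at easting≈351969.8 (right) → 2 crossings.
Only Z-9 has an odd count, so the point is inside Z-9.

Z-9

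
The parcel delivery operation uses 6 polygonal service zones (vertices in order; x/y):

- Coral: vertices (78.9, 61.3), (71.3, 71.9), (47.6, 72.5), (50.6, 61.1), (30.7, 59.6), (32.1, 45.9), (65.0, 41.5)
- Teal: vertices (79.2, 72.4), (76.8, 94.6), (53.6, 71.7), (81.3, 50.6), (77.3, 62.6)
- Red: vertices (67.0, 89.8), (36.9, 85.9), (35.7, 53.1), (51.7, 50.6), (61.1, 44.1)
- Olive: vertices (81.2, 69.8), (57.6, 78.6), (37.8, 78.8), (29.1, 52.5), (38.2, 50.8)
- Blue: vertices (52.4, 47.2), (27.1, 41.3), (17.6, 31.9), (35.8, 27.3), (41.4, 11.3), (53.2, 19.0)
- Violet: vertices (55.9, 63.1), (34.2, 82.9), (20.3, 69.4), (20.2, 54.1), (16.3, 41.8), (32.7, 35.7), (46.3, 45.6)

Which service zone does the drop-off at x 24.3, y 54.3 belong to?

Cast a ray rightward from (24.3, 54.3). For each polygon, the edges (by vertex number in listed order) whose endpoints lie on opposite sides of y = 54.3, where each meets that height, and whether that is right or left of the point:
Coral: 5–6 at x≈31.24 (right), 7–1 at x≈73.99 (right) → 2 crossings.
Teal: 3–4 at x≈76.44 (right), 4–5 at x≈80.07 (right) → 2 crossings.
Red: 2–3 at x≈35.74 (right), 5–1 at x≈62.42 (right) → 2 crossings.
Olive: 3–4 at x≈29.70 (right), 5–1 at x≈46.12 (right) → 2 crossings.
Blue: no edge straddles that height → 0 crossings.
Violet: 3–4 at x≈20.20 (left), 7–1 at x≈51.07 (right) → 1 crossing.
Only Violet has an odd count, so the point is inside Violet.

Violet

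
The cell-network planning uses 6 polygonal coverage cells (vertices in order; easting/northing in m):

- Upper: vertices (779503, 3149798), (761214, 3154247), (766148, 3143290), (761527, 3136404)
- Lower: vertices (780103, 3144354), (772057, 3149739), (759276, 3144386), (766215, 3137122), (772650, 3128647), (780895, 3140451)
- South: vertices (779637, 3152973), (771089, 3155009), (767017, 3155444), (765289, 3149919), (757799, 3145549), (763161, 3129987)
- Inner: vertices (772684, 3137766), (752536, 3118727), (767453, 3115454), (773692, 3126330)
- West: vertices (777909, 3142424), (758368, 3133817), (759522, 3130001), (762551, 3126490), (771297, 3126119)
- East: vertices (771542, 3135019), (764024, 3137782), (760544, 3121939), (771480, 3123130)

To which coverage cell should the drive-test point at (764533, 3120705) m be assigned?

Cast a ray rightward from (764533, 3120705). For each polygon, the edges (by vertex number in listed order) whose endpoints lie on opposite sides of northing = 3120705, where each meets that height, and whether that is right or left of the point:
Upper: no edge straddles that height → 0 crossings.
Lower: no edge straddles that height → 0 crossings.
South: no edge straddles that height → 0 crossings.
Inner: 1–2 at easting≈754629.2 (left), 3–4 at easting≈770465.2 (right) → 1 crossing.
West: no edge straddles that height → 0 crossings.
East: no edge straddles that height → 0 crossings.
Only Inner has an odd count, so the point is inside Inner.

Inner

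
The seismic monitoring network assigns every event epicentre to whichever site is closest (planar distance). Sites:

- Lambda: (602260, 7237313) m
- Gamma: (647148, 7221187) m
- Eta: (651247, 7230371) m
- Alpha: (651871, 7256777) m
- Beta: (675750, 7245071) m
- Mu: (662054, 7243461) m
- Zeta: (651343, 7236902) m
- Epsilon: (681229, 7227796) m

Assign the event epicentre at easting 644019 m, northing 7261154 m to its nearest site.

Squared distances to each site:
Lambda: 2312207362.000; Gamma: 1607151730.000; Eta: 999837073.000; Alpha: 80812033.000; Beta: 1265519250.000; Mu: 638303474.000; Zeta: 641800480.000; Epsilon: 2497340264.000.
Minimum at Alpha.

Alpha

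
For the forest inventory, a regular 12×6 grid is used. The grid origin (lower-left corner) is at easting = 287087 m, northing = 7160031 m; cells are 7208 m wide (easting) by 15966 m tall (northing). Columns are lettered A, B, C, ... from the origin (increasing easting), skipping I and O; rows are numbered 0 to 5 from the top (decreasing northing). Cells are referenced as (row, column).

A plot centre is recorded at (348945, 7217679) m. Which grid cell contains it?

Column index: ⌊(348945 − 287087) / 7208⌋ = ⌊8.582⌋ = 8 → column J
Row offset from origin: ⌊(7217679 − 7160031) / 15966⌋ = ⌊3.611⌋ = 3 → row 2 (counted from top)

(2, J)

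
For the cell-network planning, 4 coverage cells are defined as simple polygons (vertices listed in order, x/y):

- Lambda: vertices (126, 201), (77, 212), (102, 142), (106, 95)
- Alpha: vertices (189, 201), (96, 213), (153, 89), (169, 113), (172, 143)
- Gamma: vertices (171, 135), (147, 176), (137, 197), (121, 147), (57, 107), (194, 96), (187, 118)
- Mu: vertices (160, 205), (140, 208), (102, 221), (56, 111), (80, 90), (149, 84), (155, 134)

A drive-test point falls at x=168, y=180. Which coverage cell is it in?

Alpha

Cast a ray rightward from (168, 180). For each polygon, the edges (by vertex number in listed order) whose endpoints lie on opposite sides of y = 180, where each meets that height, and whether that is right or left of the point:
Lambda: 2–3 at x≈88.4 (left), 4–1 at x≈122.0 (left) → 0 crossings.
Alpha: 2–3 at x≈111.2 (left), 5–1 at x≈182.8 (right) → 1 crossing.
Gamma: 2–3 at x≈145.1 (left), 3–4 at x≈131.6 (left) → 0 crossings.
Mu: 3–4 at x≈84.9 (left), 7–1 at x≈158.2 (left) → 0 crossings.
Only Alpha has an odd count, so the point is inside Alpha.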